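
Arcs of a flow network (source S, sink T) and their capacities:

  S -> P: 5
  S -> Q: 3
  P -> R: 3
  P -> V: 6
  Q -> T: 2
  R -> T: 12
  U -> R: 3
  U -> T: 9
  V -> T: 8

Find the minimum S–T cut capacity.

7

Augment S→Q→T: bottleneck 2, flow now 2.
Augment S→P→R→T: bottleneck 3, flow now 5.
Augment S→P→V→T: bottleneck 2, flow now 7.
No augmenting path remains; maximum flow = 7.
By max-flow min-cut, the minimum cut capacity equals the max flow.
In the residual graph, reachable from S: {S, Q}.
Min-cut edges: S→P (5), Q→T (2); capacity 5 + 2 = 7.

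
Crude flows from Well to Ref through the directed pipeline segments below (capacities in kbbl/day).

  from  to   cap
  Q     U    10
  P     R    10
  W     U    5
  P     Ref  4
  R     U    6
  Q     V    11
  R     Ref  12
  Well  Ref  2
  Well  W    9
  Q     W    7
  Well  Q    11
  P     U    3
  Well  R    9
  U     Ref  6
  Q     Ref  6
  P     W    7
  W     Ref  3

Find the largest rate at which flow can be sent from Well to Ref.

26

Augment Well→Ref: bottleneck 2, flow now 2.
Augment Well→Q→Ref: bottleneck 6, flow now 8.
Augment Well→R→Ref: bottleneck 9, flow now 17.
Augment Well→W→Ref: bottleneck 3, flow now 20.
Augment Well→Q→U→Ref: bottleneck 5, flow now 25.
Augment Well→W→U→Ref: bottleneck 1, flow now 26.
No augmenting path remains; maximum flow = 26.
In the residual graph, reachable from Well: {Well, Q, U, V, W}.
Min-cut edges: Well→R (9), Well→Ref (2), Q→Ref (6), U→Ref (6), W→Ref (3); capacity 9 + 2 + 6 + 6 + 3 = 26.
This cut is saturated, so no flow can exceed 26.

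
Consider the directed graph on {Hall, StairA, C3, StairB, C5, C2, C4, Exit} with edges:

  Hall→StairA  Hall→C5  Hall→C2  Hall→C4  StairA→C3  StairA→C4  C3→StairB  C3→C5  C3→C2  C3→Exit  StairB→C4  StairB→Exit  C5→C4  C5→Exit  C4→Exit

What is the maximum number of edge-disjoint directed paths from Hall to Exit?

3

Assign every edge capacity 1; by Menger, the answer equals the max flow.
Path Hall→C5→Exit (+1); total 1.
Path Hall→C4→Exit (+1); total 2.
Path Hall→StairA→C3→Exit (+1); total 3.
No residual Hall→Exit path; max flow = 3.
Certifying cut of size 3: {Hall→C4, Hall→C5, Hall→StairA}.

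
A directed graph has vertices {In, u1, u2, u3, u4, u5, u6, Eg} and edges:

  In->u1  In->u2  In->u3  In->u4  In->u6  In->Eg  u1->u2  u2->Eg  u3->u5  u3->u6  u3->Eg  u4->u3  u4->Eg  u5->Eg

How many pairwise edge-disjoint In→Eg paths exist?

4

Assign every edge capacity 1; by Menger, the answer equals the max flow.
Path In→Eg (+1); total 1.
Path In→u2→Eg (+1); total 2.
Path In→u3→Eg (+1); total 3.
Path In→u4→Eg (+1); total 4.
No residual In→Eg path; max flow = 4.
Certifying cut of size 4: {In→Eg, In→u3, In→u4, u2→Eg}.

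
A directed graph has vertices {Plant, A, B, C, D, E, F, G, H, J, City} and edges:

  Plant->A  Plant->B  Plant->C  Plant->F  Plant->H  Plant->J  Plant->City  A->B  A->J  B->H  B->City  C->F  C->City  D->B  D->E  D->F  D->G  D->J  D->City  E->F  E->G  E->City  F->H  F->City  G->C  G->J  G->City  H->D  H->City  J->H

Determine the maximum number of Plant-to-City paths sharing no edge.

Assign every edge capacity 1; by Menger, the answer equals the max flow.
Path Plant→City (+1); total 1.
Path Plant→B→City (+1); total 2.
Path Plant→C→City (+1); total 3.
Path Plant→F→City (+1); total 4.
Path Plant→H→City (+1); total 5.
Path Plant→J→H→D→City (+1); total 6.
No residual Plant→City path; max flow = 6.
Certifying cut of size 6: {B→City, H→City, H→D, Plant→C, Plant→City, Plant→F}.

6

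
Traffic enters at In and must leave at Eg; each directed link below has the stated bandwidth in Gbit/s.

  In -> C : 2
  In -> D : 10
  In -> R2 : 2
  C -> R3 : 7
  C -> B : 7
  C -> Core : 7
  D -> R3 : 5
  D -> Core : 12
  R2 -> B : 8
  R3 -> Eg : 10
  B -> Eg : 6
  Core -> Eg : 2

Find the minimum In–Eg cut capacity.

11

Augment In→C→R3→Eg: bottleneck 2, flow now 2.
Augment In→D→R3→Eg: bottleneck 5, flow now 7.
Augment In→D→Core→Eg: bottleneck 2, flow now 9.
Augment In→R2→B→Eg: bottleneck 2, flow now 11.
No augmenting path remains; maximum flow = 11.
By max-flow min-cut, the minimum cut capacity equals the max flow.
In the residual graph, reachable from In: {In, D, Core}.
Min-cut edges: In→C (2), In→R2 (2), D→R3 (5), Core→Eg (2); capacity 2 + 2 + 5 + 2 = 11.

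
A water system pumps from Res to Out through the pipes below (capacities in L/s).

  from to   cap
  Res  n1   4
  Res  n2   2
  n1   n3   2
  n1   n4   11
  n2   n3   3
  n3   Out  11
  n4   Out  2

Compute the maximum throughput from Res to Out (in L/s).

6

Augment Res→n1→n3→Out: bottleneck 2, flow now 2.
Augment Res→n1→n4→Out: bottleneck 2, flow now 4.
Augment Res→n2→n3→Out: bottleneck 2, flow now 6.
No augmenting path remains; maximum flow = 6.
In the residual graph, reachable from Res: {Res}.
Min-cut edges: Res→n1 (4), Res→n2 (2); capacity 4 + 2 = 6.
This cut is saturated, so no flow can exceed 6.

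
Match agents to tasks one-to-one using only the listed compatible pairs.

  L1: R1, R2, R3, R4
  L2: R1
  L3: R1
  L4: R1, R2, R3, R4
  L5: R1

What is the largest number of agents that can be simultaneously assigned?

Unit-capacity flow: source→left, listed edges, right→sink; max matching = max flow.
Augmenting path L1→R1 (+1); matched 1.
Augmenting path L4→R2 (+1); matched 2.
Augmenting path L2→R1→L1→R3 (+1); matched 3.
No augmenting path remains; maximum matching = 3.
König certificate: {L1, L4, R1} is a vertex cover of size 3 (every listed pair touches it), so no matching can be larger.

3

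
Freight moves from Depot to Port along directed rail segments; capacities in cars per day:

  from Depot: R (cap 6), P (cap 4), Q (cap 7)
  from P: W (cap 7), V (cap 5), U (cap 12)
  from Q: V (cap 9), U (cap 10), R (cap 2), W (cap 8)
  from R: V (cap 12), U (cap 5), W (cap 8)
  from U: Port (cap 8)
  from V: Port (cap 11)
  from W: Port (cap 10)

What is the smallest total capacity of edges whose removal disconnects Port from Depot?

17

Augment Depot→P→U→Port: bottleneck 4, flow now 4.
Augment Depot→Q→U→Port: bottleneck 4, flow now 8.
Augment Depot→Q→V→Port: bottleneck 3, flow now 11.
Augment Depot→R→V→Port: bottleneck 6, flow now 17.
No augmenting path remains; maximum flow = 17.
By max-flow min-cut, the minimum cut capacity equals the max flow.
In the residual graph, reachable from Depot: {Depot}.
Min-cut edges: Depot→P (4), Depot→Q (7), Depot→R (6); capacity 4 + 7 + 6 = 17.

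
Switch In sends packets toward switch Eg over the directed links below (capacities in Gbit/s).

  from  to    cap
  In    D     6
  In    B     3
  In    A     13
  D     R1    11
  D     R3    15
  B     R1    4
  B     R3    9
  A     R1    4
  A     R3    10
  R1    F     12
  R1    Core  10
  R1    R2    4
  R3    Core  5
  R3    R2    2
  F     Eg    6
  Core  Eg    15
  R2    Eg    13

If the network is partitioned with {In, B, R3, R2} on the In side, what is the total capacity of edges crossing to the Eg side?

41

Edges leaving {In, B, R3, R2}: In→D (6), In→A (13), B→R1 (4), R3→Core (5), R2→Eg (13).
Cut capacity = 6 + 13 + 4 + 5 + 13 = 41.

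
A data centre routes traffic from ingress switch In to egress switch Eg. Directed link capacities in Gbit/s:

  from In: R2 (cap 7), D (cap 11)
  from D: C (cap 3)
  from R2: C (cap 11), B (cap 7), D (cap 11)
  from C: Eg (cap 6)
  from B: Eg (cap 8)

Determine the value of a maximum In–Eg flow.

10

Augment In→D→C→Eg: bottleneck 3, flow now 3.
Augment In→R2→C→Eg: bottleneck 3, flow now 6.
Augment In→R2→B→Eg: bottleneck 4, flow now 10.
No augmenting path remains; maximum flow = 10.
In the residual graph, reachable from In: {In, D}.
Min-cut edges: In→R2 (7), D→C (3); capacity 7 + 3 = 10.
This cut is saturated, so no flow can exceed 10.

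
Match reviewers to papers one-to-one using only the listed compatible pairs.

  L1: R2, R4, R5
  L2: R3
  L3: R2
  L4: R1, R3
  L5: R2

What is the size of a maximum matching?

4

Unit-capacity flow: source→left, listed edges, right→sink; max matching = max flow.
Augmenting path L1→R2 (+1); matched 1.
Augmenting path L2→R3 (+1); matched 2.
Augmenting path L4→R1 (+1); matched 3.
Augmenting path L3→R2→L1→R4 (+1); matched 4.
No augmenting path remains; maximum matching = 4.
König certificate: {L1, L2, L4, R2} is a vertex cover of size 4 (every listed pair touches it), so no matching can be larger.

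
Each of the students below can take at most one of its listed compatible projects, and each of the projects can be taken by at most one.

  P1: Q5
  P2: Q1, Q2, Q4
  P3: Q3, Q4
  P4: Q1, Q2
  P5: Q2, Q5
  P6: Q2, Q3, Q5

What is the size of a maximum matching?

Unit-capacity flow: source→left, listed edges, right→sink; max matching = max flow.
Augmenting path P1→Q5 (+1); matched 1.
Augmenting path P2→Q1 (+1); matched 2.
Augmenting path P3→Q3 (+1); matched 3.
Augmenting path P4→Q2 (+1); matched 4.
Augmenting path P6→Q3→P3→Q4 (+1); matched 5.
No augmenting path remains; maximum matching = 5.
König certificate: {Q1, Q2, Q3, Q4, Q5} is a vertex cover of size 5 (every listed pair touches it), so no matching can be larger.

5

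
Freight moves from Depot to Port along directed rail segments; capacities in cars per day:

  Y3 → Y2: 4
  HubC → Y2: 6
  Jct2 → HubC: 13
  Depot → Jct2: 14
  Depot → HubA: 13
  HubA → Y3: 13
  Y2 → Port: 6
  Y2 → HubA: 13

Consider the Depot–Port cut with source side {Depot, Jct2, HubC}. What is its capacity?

19

Edges leaving {Depot, Jct2, HubC}: Depot→HubA (13), HubC→Y2 (6).
Cut capacity = 13 + 6 = 19.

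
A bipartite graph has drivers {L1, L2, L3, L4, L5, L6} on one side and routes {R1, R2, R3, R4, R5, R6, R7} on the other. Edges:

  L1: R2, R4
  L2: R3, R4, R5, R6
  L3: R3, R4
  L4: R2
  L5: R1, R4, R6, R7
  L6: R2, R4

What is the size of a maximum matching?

Unit-capacity flow: source→left, listed edges, right→sink; max matching = max flow.
Augmenting path L1→R2 (+1); matched 1.
Augmenting path L2→R3 (+1); matched 2.
Augmenting path L3→R4 (+1); matched 3.
Augmenting path L5→R1 (+1); matched 4.
Augmenting path L6→R4→L3→R3→L2→R5 (+1); matched 5.
No augmenting path remains; maximum matching = 5.
König certificate: {L2, L3, L5, R2, R4} is a vertex cover of size 5 (every listed pair touches it), so no matching can be larger.

5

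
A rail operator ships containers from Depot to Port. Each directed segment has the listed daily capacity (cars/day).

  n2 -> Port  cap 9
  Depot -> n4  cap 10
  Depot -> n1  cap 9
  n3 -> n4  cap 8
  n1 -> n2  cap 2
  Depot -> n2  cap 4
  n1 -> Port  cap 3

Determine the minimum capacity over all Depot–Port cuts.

9

Augment Depot→n1→Port: bottleneck 3, flow now 3.
Augment Depot→n2→Port: bottleneck 4, flow now 7.
Augment Depot→n1→n2→Port: bottleneck 2, flow now 9.
No augmenting path remains; maximum flow = 9.
By max-flow min-cut, the minimum cut capacity equals the max flow.
In the residual graph, reachable from Depot: {Depot, n1, n4}.
Min-cut edges: Depot→n2 (4), n1→n2 (2), n1→Port (3); capacity 4 + 2 + 3 = 9.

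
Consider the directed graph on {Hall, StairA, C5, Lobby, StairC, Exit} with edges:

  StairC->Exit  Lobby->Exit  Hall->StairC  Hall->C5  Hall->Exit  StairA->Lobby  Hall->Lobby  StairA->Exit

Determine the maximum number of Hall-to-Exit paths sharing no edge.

3

Assign every edge capacity 1; by Menger, the answer equals the max flow.
Path Hall→Exit (+1); total 1.
Path Hall→Lobby→Exit (+1); total 2.
Path Hall→StairC→Exit (+1); total 3.
No residual Hall→Exit path; max flow = 3.
Certifying cut of size 3: {Hall→Exit, Hall→Lobby, Hall→StairC}.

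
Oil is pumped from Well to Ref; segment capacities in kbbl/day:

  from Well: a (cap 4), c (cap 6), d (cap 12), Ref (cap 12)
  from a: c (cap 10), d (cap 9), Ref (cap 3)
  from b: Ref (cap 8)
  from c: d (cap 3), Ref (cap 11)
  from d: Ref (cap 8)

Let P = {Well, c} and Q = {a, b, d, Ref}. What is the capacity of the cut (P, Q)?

42

Edges leaving {Well, c}: Well→a (4), Well→d (12), Well→Ref (12), c→d (3), c→Ref (11).
Cut capacity = 4 + 12 + 12 + 3 + 11 = 42.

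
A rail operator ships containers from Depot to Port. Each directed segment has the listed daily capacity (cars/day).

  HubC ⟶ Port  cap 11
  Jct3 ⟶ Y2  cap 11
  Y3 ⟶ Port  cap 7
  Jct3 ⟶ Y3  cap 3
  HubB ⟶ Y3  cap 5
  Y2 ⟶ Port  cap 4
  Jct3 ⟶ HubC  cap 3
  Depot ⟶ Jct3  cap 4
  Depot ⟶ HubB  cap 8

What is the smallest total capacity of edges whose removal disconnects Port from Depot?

9

Augment Depot→HubB→Y3→Port: bottleneck 5, flow now 5.
Augment Depot→Jct3→HubC→Port: bottleneck 3, flow now 8.
Augment Depot→Jct3→Y2→Port: bottleneck 1, flow now 9.
No augmenting path remains; maximum flow = 9.
By max-flow min-cut, the minimum cut capacity equals the max flow.
In the residual graph, reachable from Depot: {Depot, HubB}.
Min-cut edges: Depot→Jct3 (4), HubB→Y3 (5); capacity 4 + 5 = 9.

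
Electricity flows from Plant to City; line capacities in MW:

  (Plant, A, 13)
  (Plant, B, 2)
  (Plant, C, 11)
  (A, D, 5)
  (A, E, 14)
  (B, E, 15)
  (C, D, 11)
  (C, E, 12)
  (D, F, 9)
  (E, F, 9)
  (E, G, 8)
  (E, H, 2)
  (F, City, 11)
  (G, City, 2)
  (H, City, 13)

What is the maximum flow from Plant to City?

15

Augment Plant→A→D→F→City: bottleneck 5, flow now 5.
Augment Plant→A→E→F→City: bottleneck 6, flow now 11.
Augment Plant→A→E→G→City: bottleneck 2, flow now 13.
Augment Plant→B→E→H→City: bottleneck 2, flow now 15.
No augmenting path remains; maximum flow = 15.
In the residual graph, reachable from Plant: {Plant, A, B, C, D, E, F, G}.
Min-cut edges: E→H (2), F→City (11), G→City (2); capacity 2 + 11 + 2 = 15.
This cut is saturated, so no flow can exceed 15.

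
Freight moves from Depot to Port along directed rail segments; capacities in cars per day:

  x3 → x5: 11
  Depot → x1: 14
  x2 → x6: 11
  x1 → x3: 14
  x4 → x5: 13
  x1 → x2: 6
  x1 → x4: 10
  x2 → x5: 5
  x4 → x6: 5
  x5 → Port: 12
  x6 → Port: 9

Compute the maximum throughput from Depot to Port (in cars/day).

14

Augment Depot→x1→x2→x5→Port: bottleneck 5, flow now 5.
Augment Depot→x1→x2→x6→Port: bottleneck 1, flow now 6.
Augment Depot→x1→x3→x5→Port: bottleneck 7, flow now 13.
Augment Depot→x1→x4→x6→Port: bottleneck 1, flow now 14.
No augmenting path remains; maximum flow = 14.
In the residual graph, reachable from Depot: {Depot}.
Min-cut edges: Depot→x1 (14); capacity 14 = 14.
This cut is saturated, so no flow can exceed 14.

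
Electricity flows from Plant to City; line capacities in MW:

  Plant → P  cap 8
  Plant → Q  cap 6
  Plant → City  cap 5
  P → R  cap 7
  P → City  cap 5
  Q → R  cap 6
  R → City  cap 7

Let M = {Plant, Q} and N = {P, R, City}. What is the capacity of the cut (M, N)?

Edges leaving {Plant, Q}: Plant→P (8), Plant→City (5), Q→R (6).
Cut capacity = 8 + 5 + 6 = 19.

19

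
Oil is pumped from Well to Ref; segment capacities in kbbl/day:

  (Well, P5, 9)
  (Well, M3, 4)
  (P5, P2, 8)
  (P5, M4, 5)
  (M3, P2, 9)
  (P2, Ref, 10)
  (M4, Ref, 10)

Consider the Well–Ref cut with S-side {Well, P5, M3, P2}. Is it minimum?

No — its capacity is 15, but the minimum cut has capacity 13.

Given cut capacity: 5 + 10 = 15.
Augment Well→P5→P2→Ref: bottleneck 8, flow now 8.
Augment Well→P5→M4→Ref: bottleneck 1, flow now 9.
Augment Well→M3→P2→Ref: bottleneck 2, flow now 11.
Augment Well→M3→P2→P5→M4→Ref: bottleneck 2, flow now 13. (uses reverse residual edge)
No augmenting path remains; maximum flow = 13.
In the residual graph, reachable from Well: {Well}.
Min-cut edges: Well→P5 (9), Well→M3 (4); capacity 9 + 4 = 13.
Cut capacity 15 exceeds the max flow 13, so it is not minimum.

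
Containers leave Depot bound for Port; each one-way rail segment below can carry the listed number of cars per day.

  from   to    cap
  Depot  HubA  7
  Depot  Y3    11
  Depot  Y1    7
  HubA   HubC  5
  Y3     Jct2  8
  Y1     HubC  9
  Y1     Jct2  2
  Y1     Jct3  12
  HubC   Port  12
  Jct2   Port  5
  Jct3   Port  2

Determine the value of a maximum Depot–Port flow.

Augment Depot→HubA→HubC→Port: bottleneck 5, flow now 5.
Augment Depot→Y3→Jct2→Port: bottleneck 5, flow now 10.
Augment Depot→Y1→HubC→Port: bottleneck 7, flow now 17.
No augmenting path remains; maximum flow = 17.
In the residual graph, reachable from Depot: {Depot, HubA, Y3, Jct2}.
Min-cut edges: Depot→Y1 (7), HubA→HubC (5), Jct2→Port (5); capacity 7 + 5 + 5 = 17.
This cut is saturated, so no flow can exceed 17.

17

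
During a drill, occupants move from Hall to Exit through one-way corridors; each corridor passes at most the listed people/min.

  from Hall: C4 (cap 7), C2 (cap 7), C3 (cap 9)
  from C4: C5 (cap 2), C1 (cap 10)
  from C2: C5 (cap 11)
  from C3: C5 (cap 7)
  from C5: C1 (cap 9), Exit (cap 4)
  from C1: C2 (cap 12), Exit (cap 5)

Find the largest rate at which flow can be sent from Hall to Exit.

9

Augment Hall→C4→C5→Exit: bottleneck 2, flow now 2.
Augment Hall→C4→C1→Exit: bottleneck 5, flow now 7.
Augment Hall→C2→C5→Exit: bottleneck 2, flow now 9.
No augmenting path remains; maximum flow = 9.
In the residual graph, reachable from Hall: {Hall, C4, C2, C3, C5, C1}.
Min-cut edges: C5→Exit (4), C1→Exit (5); capacity 4 + 5 = 9.
This cut is saturated, so no flow can exceed 9.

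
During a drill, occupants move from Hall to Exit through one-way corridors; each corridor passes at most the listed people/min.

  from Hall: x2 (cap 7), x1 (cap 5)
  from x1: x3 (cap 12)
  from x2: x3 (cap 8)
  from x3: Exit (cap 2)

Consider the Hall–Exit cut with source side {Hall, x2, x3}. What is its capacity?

7

Edges leaving {Hall, x2, x3}: Hall→x1 (5), x3→Exit (2).
Cut capacity = 5 + 2 = 7.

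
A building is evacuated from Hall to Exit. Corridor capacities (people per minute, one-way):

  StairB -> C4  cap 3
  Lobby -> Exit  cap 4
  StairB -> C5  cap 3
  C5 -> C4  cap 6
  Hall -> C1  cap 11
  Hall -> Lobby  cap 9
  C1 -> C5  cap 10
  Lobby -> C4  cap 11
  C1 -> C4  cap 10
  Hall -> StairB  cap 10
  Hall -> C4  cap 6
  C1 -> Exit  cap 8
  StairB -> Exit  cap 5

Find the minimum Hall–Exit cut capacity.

Augment Hall→C1→Exit: bottleneck 8, flow now 8.
Augment Hall→Lobby→Exit: bottleneck 4, flow now 12.
Augment Hall→StairB→Exit: bottleneck 5, flow now 17.
No augmenting path remains; maximum flow = 17.
By max-flow min-cut, the minimum cut capacity equals the max flow.
In the residual graph, reachable from Hall: {Hall, C1, Lobby, StairB, C5, C4}.
Min-cut edges: C1→Exit (8), Lobby→Exit (4), StairB→Exit (5); capacity 8 + 4 + 5 = 17.

17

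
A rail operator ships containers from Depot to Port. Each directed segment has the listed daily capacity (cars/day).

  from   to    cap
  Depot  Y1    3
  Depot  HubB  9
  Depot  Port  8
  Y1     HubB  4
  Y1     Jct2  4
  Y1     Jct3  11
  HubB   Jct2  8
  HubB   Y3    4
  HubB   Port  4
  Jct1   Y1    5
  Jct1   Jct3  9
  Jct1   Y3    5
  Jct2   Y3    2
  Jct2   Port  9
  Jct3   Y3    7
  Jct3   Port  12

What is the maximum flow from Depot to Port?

Augment Depot→Port: bottleneck 8, flow now 8.
Augment Depot→HubB→Port: bottleneck 4, flow now 12.
Augment Depot→Y1→Jct2→Port: bottleneck 3, flow now 15.
Augment Depot→HubB→Jct2→Port: bottleneck 5, flow now 20.
No augmenting path remains; maximum flow = 20.
In the residual graph, reachable from Depot: {Depot}.
Min-cut edges: Depot→Y1 (3), Depot→HubB (9), Depot→Port (8); capacity 3 + 9 + 8 = 20.
This cut is saturated, so no flow can exceed 20.

20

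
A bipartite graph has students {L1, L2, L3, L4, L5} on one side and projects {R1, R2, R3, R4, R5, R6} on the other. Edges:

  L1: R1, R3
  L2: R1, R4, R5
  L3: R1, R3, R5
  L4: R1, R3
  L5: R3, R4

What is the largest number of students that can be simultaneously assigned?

4

Unit-capacity flow: source→left, listed edges, right→sink; max matching = max flow.
Augmenting path L1→R1 (+1); matched 1.
Augmenting path L2→R4 (+1); matched 2.
Augmenting path L3→R3 (+1); matched 3.
Augmenting path L4→R3→L3→R5 (+1); matched 4.
No augmenting path remains; maximum matching = 4.
König certificate: {R1, R3, R4, R5} is a vertex cover of size 4 (every listed pair touches it), so no matching can be larger.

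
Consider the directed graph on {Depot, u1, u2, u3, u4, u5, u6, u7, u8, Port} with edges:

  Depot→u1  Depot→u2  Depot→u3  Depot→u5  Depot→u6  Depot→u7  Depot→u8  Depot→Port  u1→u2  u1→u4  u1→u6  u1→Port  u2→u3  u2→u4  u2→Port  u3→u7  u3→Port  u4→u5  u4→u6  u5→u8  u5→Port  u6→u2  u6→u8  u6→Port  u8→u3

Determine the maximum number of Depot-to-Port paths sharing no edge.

6

Assign every edge capacity 1; by Menger, the answer equals the max flow.
Path Depot→Port (+1); total 1.
Path Depot→u1→Port (+1); total 2.
Path Depot→u2→Port (+1); total 3.
Path Depot→u3→Port (+1); total 4.
Path Depot→u5→Port (+1); total 5.
Path Depot→u6→Port (+1); total 6.
No residual Depot→Port path; max flow = 6.
Certifying cut of size 6: {Depot→Port, Depot→u1, Depot→u2, Depot→u5, Depot→u6, u3→Port}.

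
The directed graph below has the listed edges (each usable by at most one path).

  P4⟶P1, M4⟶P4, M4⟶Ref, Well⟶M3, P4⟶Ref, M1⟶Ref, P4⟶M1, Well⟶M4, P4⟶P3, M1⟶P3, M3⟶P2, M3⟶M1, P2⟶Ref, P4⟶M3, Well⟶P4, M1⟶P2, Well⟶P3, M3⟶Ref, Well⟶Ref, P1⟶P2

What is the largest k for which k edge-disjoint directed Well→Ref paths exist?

4

Assign every edge capacity 1; by Menger, the answer equals the max flow.
Path Well→Ref (+1); total 1.
Path Well→M4→Ref (+1); total 2.
Path Well→P4→Ref (+1); total 3.
Path Well→M3→Ref (+1); total 4.
No residual Well→Ref path; max flow = 4.
Certifying cut of size 4: {Well→M3, Well→M4, Well→P4, Well→Ref}.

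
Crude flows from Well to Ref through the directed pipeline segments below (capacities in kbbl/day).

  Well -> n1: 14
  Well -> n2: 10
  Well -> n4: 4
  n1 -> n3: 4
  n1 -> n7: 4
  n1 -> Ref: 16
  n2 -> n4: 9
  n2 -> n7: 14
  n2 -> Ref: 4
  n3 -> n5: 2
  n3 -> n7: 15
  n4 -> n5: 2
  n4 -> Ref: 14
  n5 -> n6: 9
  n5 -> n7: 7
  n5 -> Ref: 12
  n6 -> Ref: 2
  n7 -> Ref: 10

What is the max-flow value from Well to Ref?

Augment Well→n1→Ref: bottleneck 14, flow now 14.
Augment Well→n2→Ref: bottleneck 4, flow now 18.
Augment Well→n4→Ref: bottleneck 4, flow now 22.
Augment Well→n2→n4→Ref: bottleneck 6, flow now 28.
No augmenting path remains; maximum flow = 28.
In the residual graph, reachable from Well: {Well}.
Min-cut edges: Well→n1 (14), Well→n2 (10), Well→n4 (4); capacity 14 + 10 + 4 = 28.
This cut is saturated, so no flow can exceed 28.

28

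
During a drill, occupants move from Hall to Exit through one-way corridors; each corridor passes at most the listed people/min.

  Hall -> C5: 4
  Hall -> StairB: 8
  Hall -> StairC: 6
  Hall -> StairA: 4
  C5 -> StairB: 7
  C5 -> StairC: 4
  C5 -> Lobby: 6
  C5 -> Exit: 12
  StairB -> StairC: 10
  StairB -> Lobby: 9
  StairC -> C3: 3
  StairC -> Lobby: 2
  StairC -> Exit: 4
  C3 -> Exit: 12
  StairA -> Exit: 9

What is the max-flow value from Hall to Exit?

Augment Hall→C5→Exit: bottleneck 4, flow now 4.
Augment Hall→StairC→Exit: bottleneck 4, flow now 8.
Augment Hall→StairA→Exit: bottleneck 4, flow now 12.
Augment Hall→StairC→C3→Exit: bottleneck 2, flow now 14.
Augment Hall→StairB→StairC→C3→Exit: bottleneck 1, flow now 15.
No augmenting path remains; maximum flow = 15.
In the residual graph, reachable from Hall: {Hall, StairB, StairC, Lobby}.
Min-cut edges: Hall→C5 (4), Hall→StairA (4), StairC→C3 (3), StairC→Exit (4); capacity 4 + 4 + 3 + 4 = 15.
This cut is saturated, so no flow can exceed 15.

15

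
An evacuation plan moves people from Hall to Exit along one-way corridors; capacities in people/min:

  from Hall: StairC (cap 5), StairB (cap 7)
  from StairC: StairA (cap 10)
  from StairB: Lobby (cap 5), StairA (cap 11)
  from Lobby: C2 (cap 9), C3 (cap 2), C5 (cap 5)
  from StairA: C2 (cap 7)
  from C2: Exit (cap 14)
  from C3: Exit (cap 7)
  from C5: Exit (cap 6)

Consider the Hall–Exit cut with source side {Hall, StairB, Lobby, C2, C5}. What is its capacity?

38

Edges leaving {Hall, StairB, Lobby, C2, C5}: Hall→StairC (5), StairB→StairA (11), Lobby→C3 (2), C2→Exit (14), C5→Exit (6).
Cut capacity = 5 + 11 + 2 + 14 + 6 = 38.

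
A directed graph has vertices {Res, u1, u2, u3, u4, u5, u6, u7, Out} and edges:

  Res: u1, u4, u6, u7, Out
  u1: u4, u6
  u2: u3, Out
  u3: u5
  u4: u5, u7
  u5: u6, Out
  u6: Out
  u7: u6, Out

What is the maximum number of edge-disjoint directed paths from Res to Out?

Assign every edge capacity 1; by Menger, the answer equals the max flow.
Path Res→Out (+1); total 1.
Path Res→u6→Out (+1); total 2.
Path Res→u7→Out (+1); total 3.
Path Res→u4→u5→Out (+1); total 4.
No residual Res→Out path; max flow = 4.
Certifying cut of size 4: {Res→Out, u4→u5, u6→Out, u7→Out}.

4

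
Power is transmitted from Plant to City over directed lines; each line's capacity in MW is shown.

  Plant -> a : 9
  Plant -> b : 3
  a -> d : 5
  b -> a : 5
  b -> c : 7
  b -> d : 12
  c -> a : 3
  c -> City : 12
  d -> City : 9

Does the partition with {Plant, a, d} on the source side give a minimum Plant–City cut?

Given cut capacity: 3 + 9 = 12.
Augment Plant→a→d→City: bottleneck 5, flow now 5.
Augment Plant→b→c→City: bottleneck 3, flow now 8.
No augmenting path remains; maximum flow = 8.
In the residual graph, reachable from Plant: {Plant, a}.
Min-cut edges: Plant→b (3), a→d (5); capacity 3 + 5 = 8.
Cut capacity 12 exceeds the max flow 8, so it is not minimum.

No — its capacity is 12, but the minimum cut has capacity 8.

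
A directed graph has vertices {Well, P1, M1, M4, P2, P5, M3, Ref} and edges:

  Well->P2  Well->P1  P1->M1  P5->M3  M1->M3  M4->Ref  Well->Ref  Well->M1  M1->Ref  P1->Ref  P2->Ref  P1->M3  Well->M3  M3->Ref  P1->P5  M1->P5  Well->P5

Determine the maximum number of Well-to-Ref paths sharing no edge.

Assign every edge capacity 1; by Menger, the answer equals the max flow.
Path Well→Ref (+1); total 1.
Path Well→P1→Ref (+1); total 2.
Path Well→M1→Ref (+1); total 3.
Path Well→P2→Ref (+1); total 4.
Path Well→M3→Ref (+1); total 5.
No residual Well→Ref path; max flow = 5.
Certifying cut of size 5: {M3→Ref, Well→M1, Well→P1, Well→P2, Well→Ref}.

5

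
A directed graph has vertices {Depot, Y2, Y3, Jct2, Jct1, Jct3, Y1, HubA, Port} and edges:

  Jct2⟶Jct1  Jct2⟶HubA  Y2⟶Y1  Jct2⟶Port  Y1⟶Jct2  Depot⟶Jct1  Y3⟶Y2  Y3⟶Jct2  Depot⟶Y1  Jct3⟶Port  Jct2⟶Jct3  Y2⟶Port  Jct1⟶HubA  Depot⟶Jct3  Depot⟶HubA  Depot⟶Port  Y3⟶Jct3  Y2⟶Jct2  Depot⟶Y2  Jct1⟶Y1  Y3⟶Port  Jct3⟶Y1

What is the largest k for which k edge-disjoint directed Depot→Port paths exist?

4

Assign every edge capacity 1; by Menger, the answer equals the max flow.
Path Depot→Port (+1); total 1.
Path Depot→Y2→Port (+1); total 2.
Path Depot→Jct3→Port (+1); total 3.
Path Depot→Y1→Jct2→Port (+1); total 4.
No residual Depot→Port path; max flow = 4.
Certifying cut of size 4: {Depot→Jct3, Depot→Port, Depot→Y2, Y1→Jct2}.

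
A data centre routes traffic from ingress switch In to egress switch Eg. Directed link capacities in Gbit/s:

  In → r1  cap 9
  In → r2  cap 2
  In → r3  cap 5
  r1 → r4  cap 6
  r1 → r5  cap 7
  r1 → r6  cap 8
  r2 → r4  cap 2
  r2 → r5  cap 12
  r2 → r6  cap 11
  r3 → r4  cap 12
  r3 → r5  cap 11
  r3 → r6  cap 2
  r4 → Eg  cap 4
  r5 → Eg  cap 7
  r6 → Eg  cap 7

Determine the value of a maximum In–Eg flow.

16

Augment In→r1→r4→Eg: bottleneck 4, flow now 4.
Augment In→r1→r5→Eg: bottleneck 5, flow now 9.
Augment In→r2→r5→Eg: bottleneck 2, flow now 11.
Augment In→r3→r6→Eg: bottleneck 2, flow now 13.
Augment In→r3→r4→r1→r6→Eg: bottleneck 3, flow now 16. (uses reverse residual edge)
No augmenting path remains; maximum flow = 16.
In the residual graph, reachable from In: {In}.
Min-cut edges: In→r1 (9), In→r2 (2), In→r3 (5); capacity 9 + 2 + 5 = 16.
This cut is saturated, so no flow can exceed 16.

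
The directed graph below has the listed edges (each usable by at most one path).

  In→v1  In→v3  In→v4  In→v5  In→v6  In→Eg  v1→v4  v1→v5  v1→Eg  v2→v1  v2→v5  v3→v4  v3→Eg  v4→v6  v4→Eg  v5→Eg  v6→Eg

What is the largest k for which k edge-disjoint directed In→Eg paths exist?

Assign every edge capacity 1; by Menger, the answer equals the max flow.
Path In→Eg (+1); total 1.
Path In→v1→Eg (+1); total 2.
Path In→v3→Eg (+1); total 3.
Path In→v4→Eg (+1); total 4.
Path In→v5→Eg (+1); total 5.
Path In→v6→Eg (+1); total 6.
No residual In→Eg path; max flow = 6.
Certifying cut of size 6: {In→Eg, In→v1, In→v3, In→v4, In→v5, In→v6}.

6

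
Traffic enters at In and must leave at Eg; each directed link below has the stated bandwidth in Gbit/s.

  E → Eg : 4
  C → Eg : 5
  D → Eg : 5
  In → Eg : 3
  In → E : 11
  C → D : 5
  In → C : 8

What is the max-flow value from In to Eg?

Augment In→Eg: bottleneck 3, flow now 3.
Augment In→E→Eg: bottleneck 4, flow now 7.
Augment In→C→Eg: bottleneck 5, flow now 12.
Augment In→C→D→Eg: bottleneck 3, flow now 15.
No augmenting path remains; maximum flow = 15.
In the residual graph, reachable from In: {In, E}.
Min-cut edges: In→C (8), In→Eg (3), E→Eg (4); capacity 8 + 3 + 4 = 15.
This cut is saturated, so no flow can exceed 15.

15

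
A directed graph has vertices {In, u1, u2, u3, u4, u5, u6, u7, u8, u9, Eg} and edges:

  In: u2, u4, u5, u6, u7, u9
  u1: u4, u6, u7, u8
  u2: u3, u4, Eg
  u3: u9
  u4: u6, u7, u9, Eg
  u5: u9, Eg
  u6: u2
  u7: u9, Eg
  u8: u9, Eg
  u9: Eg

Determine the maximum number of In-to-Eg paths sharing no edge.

5

Assign every edge capacity 1; by Menger, the answer equals the max flow.
Path In→u2→Eg (+1); total 1.
Path In→u4→Eg (+1); total 2.
Path In→u5→Eg (+1); total 3.
Path In→u7→Eg (+1); total 4.
Path In→u9→Eg (+1); total 5.
No residual In→Eg path; max flow = 5.
Certifying cut of size 5: {In→u5, u2→Eg, u4→Eg, u7→Eg, u9→Eg}.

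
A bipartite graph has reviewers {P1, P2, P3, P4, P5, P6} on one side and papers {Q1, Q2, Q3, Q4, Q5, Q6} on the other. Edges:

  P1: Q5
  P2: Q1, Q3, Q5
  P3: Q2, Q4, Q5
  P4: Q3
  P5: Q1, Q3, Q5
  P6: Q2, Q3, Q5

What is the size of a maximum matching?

5

Unit-capacity flow: source→left, listed edges, right→sink; max matching = max flow.
Augmenting path P1→Q5 (+1); matched 1.
Augmenting path P2→Q1 (+1); matched 2.
Augmenting path P3→Q2 (+1); matched 3.
Augmenting path P4→Q3 (+1); matched 4.
Augmenting path P6→Q2→P3→Q4 (+1); matched 5.
No augmenting path remains; maximum matching = 5.
König certificate: {P3, P6, Q1, Q3, Q5} is a vertex cover of size 5 (every listed pair touches it), so no matching can be larger.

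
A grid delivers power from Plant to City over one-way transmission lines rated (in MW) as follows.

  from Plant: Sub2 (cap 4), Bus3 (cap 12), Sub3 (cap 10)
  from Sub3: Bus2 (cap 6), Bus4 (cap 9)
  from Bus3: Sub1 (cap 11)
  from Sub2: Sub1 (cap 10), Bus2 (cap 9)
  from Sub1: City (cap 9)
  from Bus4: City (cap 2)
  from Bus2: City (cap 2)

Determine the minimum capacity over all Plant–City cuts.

Augment Plant→Sub3→Bus4→City: bottleneck 2, flow now 2.
Augment Plant→Sub3→Bus2→City: bottleneck 2, flow now 4.
Augment Plant→Bus3→Sub1→City: bottleneck 9, flow now 13.
No augmenting path remains; maximum flow = 13.
By max-flow min-cut, the minimum cut capacity equals the max flow.
In the residual graph, reachable from Plant: {Plant, Sub3, Bus3, Sub2, Sub1, Bus4, Bus2}.
Min-cut edges: Sub1→City (9), Bus4→City (2), Bus2→City (2); capacity 9 + 2 + 2 = 13.

13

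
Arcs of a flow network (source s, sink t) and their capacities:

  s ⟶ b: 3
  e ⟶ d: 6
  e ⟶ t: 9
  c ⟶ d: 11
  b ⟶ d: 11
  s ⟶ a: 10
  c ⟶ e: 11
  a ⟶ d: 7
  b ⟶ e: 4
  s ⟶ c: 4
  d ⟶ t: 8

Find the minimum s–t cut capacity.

Augment s→a→d→t: bottleneck 7, flow now 7.
Augment s→b→d→t: bottleneck 1, flow now 8.
Augment s→b→e→t: bottleneck 2, flow now 10.
Augment s→c→e→t: bottleneck 4, flow now 14.
No augmenting path remains; maximum flow = 14.
By max-flow min-cut, the minimum cut capacity equals the max flow.
In the residual graph, reachable from s: {s, a}.
Min-cut edges: s→b (3), s→c (4), a→d (7); capacity 3 + 4 + 7 = 14.

14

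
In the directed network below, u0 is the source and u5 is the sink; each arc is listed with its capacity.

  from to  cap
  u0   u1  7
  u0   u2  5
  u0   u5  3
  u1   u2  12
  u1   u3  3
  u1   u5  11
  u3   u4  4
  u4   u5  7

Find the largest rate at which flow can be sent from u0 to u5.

Augment u0→u5: bottleneck 3, flow now 3.
Augment u0→u1→u5: bottleneck 7, flow now 10.
No augmenting path remains; maximum flow = 10.
In the residual graph, reachable from u0: {u0, u2}.
Min-cut edges: u0→u1 (7), u0→u5 (3); capacity 7 + 3 = 10.
This cut is saturated, so no flow can exceed 10.

10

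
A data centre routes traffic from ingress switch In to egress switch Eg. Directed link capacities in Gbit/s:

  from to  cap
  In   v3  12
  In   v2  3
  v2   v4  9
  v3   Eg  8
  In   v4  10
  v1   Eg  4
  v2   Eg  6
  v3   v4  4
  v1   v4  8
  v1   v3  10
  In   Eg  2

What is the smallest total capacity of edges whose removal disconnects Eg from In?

Augment In→Eg: bottleneck 2, flow now 2.
Augment In→v2→Eg: bottleneck 3, flow now 5.
Augment In→v3→Eg: bottleneck 8, flow now 13.
No augmenting path remains; maximum flow = 13.
By max-flow min-cut, the minimum cut capacity equals the max flow.
In the residual graph, reachable from In: {In, v3, v4}.
Min-cut edges: In→v2 (3), In→Eg (2), v3→Eg (8); capacity 3 + 2 + 8 = 13.

13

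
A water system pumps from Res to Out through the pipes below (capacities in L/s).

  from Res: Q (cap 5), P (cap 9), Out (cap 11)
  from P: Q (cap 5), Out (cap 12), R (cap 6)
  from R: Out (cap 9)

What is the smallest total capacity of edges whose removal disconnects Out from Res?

Augment Res→Out: bottleneck 11, flow now 11.
Augment Res→P→Out: bottleneck 9, flow now 20.
No augmenting path remains; maximum flow = 20.
By max-flow min-cut, the minimum cut capacity equals the max flow.
In the residual graph, reachable from Res: {Res, Q}.
Min-cut edges: Res→P (9), Res→Out (11); capacity 9 + 11 = 20.

20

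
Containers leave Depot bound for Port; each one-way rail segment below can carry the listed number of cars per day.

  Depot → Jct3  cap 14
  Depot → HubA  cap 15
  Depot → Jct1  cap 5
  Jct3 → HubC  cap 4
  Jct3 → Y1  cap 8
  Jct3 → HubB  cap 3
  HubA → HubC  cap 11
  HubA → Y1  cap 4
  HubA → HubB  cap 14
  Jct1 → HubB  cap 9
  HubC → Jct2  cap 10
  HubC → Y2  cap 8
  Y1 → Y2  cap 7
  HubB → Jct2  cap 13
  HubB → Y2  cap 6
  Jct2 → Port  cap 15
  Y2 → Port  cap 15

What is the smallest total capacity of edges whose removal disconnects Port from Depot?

30

Augment Depot→Jct3→HubC→Jct2→Port: bottleneck 4, flow now 4.
Augment Depot→Jct3→Y1→Y2→Port: bottleneck 7, flow now 11.
Augment Depot→Jct3→HubB→Jct2→Port: bottleneck 3, flow now 14.
Augment Depot→HubA→HubC→Jct2→Port: bottleneck 6, flow now 20.
Augment Depot→HubA→HubC→Y2→Port: bottleneck 5, flow now 25.
Augment Depot→HubA→HubB→Jct2→Port: bottleneck 2, flow now 27.
Augment Depot→HubA→HubB→Y2→Port: bottleneck 2, flow now 29.
Augment Depot→Jct1→HubB→Y2→Port: bottleneck 1, flow now 30.
No augmenting path remains; maximum flow = 30.
By max-flow min-cut, the minimum cut capacity equals the max flow.
In the residual graph, reachable from Depot: {Depot, Jct3, HubA, Jct1, HubC, Y1, HubB, Jct2, Y2}.
Min-cut edges: Jct2→Port (15), Y2→Port (15); capacity 15 + 15 = 30.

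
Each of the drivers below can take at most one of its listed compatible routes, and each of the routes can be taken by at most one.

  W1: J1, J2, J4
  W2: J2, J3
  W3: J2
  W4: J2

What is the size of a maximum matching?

3

Unit-capacity flow: source→left, listed edges, right→sink; max matching = max flow.
Augmenting path W1→J1 (+1); matched 1.
Augmenting path W2→J2 (+1); matched 2.
Augmenting path W3→J2→W2→J3 (+1); matched 3.
No augmenting path remains; maximum matching = 3.
König certificate: {W1, W2, J2} is a vertex cover of size 3 (every listed pair touches it), so no matching can be larger.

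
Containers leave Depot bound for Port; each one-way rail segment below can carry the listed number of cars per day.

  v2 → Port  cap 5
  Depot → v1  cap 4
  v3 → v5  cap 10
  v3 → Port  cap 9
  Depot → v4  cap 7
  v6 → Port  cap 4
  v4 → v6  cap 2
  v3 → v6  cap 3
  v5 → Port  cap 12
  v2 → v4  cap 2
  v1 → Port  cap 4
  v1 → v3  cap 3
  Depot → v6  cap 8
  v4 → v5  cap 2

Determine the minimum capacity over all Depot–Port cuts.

10

Augment Depot→v1→Port: bottleneck 4, flow now 4.
Augment Depot→v6→Port: bottleneck 4, flow now 8.
Augment Depot→v4→v5→Port: bottleneck 2, flow now 10.
No augmenting path remains; maximum flow = 10.
By max-flow min-cut, the minimum cut capacity equals the max flow.
In the residual graph, reachable from Depot: {Depot, v4, v6}.
Min-cut edges: Depot→v1 (4), v4→v5 (2), v6→Port (4); capacity 4 + 2 + 4 = 10.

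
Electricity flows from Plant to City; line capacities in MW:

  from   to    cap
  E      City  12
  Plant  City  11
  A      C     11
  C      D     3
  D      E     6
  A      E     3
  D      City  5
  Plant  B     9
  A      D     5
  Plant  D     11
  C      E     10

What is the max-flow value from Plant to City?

22

Augment Plant→City: bottleneck 11, flow now 11.
Augment Plant→D→City: bottleneck 5, flow now 16.
Augment Plant→D→E→City: bottleneck 6, flow now 22.
No augmenting path remains; maximum flow = 22.
In the residual graph, reachable from Plant: {Plant, B}.
Min-cut edges: Plant→D (11), Plant→City (11); capacity 11 + 11 = 22.
This cut is saturated, so no flow can exceed 22.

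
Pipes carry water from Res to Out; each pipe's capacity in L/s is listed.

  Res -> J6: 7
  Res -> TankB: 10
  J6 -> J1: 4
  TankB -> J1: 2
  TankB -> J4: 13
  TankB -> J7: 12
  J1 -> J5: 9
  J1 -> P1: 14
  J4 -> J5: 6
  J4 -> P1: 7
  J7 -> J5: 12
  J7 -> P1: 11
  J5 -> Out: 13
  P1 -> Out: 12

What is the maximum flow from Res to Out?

Augment Res→J6→J1→J5→Out: bottleneck 4, flow now 4.
Augment Res→TankB→J1→J5→Out: bottleneck 2, flow now 6.
Augment Res→TankB→J4→J5→Out: bottleneck 6, flow now 12.
Augment Res→TankB→J4→P1→Out: bottleneck 2, flow now 14.
No augmenting path remains; maximum flow = 14.
In the residual graph, reachable from Res: {Res, J6}.
Min-cut edges: Res→TankB (10), J6→J1 (4); capacity 10 + 4 = 14.
This cut is saturated, so no flow can exceed 14.

14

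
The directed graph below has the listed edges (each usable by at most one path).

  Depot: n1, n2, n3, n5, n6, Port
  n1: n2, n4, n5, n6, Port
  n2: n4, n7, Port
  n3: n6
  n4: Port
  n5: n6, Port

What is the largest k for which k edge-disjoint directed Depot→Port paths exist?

4

Assign every edge capacity 1; by Menger, the answer equals the max flow.
Path Depot→Port (+1); total 1.
Path Depot→n1→Port (+1); total 2.
Path Depot→n2→Port (+1); total 3.
Path Depot→n5→Port (+1); total 4.
No residual Depot→Port path; max flow = 4.
Certifying cut of size 4: {Depot→Port, Depot→n1, Depot→n2, Depot→n5}.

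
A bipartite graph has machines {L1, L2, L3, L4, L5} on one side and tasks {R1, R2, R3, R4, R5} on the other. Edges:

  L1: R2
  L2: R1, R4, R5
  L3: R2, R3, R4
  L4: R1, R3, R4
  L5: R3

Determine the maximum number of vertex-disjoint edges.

Unit-capacity flow: source→left, listed edges, right→sink; max matching = max flow.
Augmenting path L1→R2 (+1); matched 1.
Augmenting path L2→R1 (+1); matched 2.
Augmenting path L3→R3 (+1); matched 3.
Augmenting path L4→R4 (+1); matched 4.
Augmenting path L5→R3→L3→R4→L4→R1→L2→R5 (+1); matched 5.
No augmenting path remains; maximum matching = 5.
König certificate: {L1, L2, L3, L4, L5} is a vertex cover of size 5 (every listed pair touches it), so no matching can be larger.

5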